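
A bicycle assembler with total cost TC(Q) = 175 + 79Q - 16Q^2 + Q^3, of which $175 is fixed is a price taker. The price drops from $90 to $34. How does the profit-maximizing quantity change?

MC = 79 - 32Q + 3Q^2; the shutdown threshold is min AVC = $15 (at Q = 8).
At P = $90 ≥ min AVC, set P = MC on the rising branch: Q = 11.
At P = $34 ≥ min AVC, set P = MC: Q = 9. The firm stays open but cuts output.

Output falls from 11 to 9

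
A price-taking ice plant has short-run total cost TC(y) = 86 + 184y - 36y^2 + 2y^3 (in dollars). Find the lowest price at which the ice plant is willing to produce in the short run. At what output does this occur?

Short-run supply begins at min AVC. From VC = 184y - 36y^2 + 2y^3, AVC = 184 - 36y + 2y^2.
dAVC/dy = -36 + 4y = 0 gives y = 9. min AVC = 184 - 36·9 + 2·9^2 = 22.
For P < $22 the firm produces nothing.

$22 per unit, at y = 9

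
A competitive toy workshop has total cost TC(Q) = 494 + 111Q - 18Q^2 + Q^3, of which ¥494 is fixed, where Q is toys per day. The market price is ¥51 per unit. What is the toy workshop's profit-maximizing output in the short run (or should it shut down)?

From TC, MC = TC'(Q) = 111 - 36Q + 3Q^2 and AVC = VC/Q = 111 - 18Q + Q^2.
AVC hits its minimum where MC = AVC, at Q = 9, giving min AVC = 111 - 18·9 + 9^2 = ¥30.
Since P = ¥51 ≥ min AVC = ¥30, price covers variable cost and the firm should produce.
Solving P = MC: 60 - 36Q + 3Q^2 = 0 ⇒ Q = 2 or 10. On the upward-sloping branch, Q* = 10.
Check: AVC at Q = 10 is ¥31 ≤ P, so revenue covers variable cost.
Profit = P·Q − TC = 51·10 − 804 = -¥294, a loss, but smaller than the ¥494 fixed cost the firm would lose by shutting down.

Produce at Q = 10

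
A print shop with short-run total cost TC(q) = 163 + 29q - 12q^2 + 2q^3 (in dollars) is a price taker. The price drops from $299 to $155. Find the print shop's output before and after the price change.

MC = 29 - 24q + 6q^2; the shutdown threshold is min AVC = $11 (at q = 3).
With P = $299 above the shutdown price, P = MC gives q = 9.
At P = $155 ≥ min AVC, set P = MC: q = 7. The firm stays open but cuts output.

Output falls from 9 to 7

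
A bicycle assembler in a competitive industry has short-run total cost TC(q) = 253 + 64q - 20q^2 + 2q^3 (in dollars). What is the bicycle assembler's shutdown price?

Short-run supply begins at min AVC. From VC = 64q - 20q^2 + 2q^3, AVC = 64 - 20q + 2q^2.
At the minimum of AVC, MC = AVC. MC = 64 - 40q + 6q^2; setting MC = AVC gives 4q^2 - 20q = 0, so q = 5. min AVC = 14.
For P < $14 the firm produces nothing.

$14 per unit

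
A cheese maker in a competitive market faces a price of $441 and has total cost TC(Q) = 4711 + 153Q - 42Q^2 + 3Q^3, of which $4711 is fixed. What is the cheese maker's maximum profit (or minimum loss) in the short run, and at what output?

Profit = -$391 at Q = 12

AVC = 153 - 42Q + 3Q^2; min AVC = $6 at Q = 7. Since P = $441 ≥ min AVC, the firm produces.
MC = 153 - 84Q + 9Q^2. Setting P = MC and taking the root on the rising branch gives Q* = 12.
TR = 441·12 = 5292. TC = 4711 + 972 = 5683. Profit = 5292 − 5683 = -$391.
That loss of $391 beats the $4711 the firm would lose by shutting down; producing recovers $4320 of fixed cost.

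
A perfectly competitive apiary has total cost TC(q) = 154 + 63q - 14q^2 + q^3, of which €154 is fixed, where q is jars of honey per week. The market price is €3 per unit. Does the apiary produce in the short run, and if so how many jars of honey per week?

Strip out fixed cost: VC = 63q - 14q^2 + q^3. Then AVC = 63 - 14q + q^2 and MC = 63 - 28q + 3q^2.
The AVC parabola has its vertex at q = 14/2 = 7, where AVC = 63 - 14·7 + 7^2 = €14.
With P < min AVC (€3 < €14), every unit sold adds to the loss.
The firm minimizes its loss by shutting down and losing only its fixed cost of €154.

Shut down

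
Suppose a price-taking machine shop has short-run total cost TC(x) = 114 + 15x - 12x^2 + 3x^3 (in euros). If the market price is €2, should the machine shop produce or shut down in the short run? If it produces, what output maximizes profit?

From TC, MC = TC'(x) = 15 - 24x + 9x^2 and AVC = VC/x = 15 - 12x + 3x^2.
AVC hits its minimum where MC = AVC, at x = 2, giving min AVC = 15 - 12·2 + 3·2^2 = €3.
P = €2 lies below min AVC = €3; no output level covers variable cost.
The firm minimizes its loss by shutting down and losing only its fixed cost of €114.

Shut down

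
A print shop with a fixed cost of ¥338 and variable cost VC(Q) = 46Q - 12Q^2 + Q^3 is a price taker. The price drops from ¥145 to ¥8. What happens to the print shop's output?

Output falls from 11 to 0 (the firm shuts down)

MC = 46 - 24Q + 3Q^2; the shutdown threshold is min AVC = ¥10 (at Q = 6).
With P = ¥145 above the shutdown price, P = MC gives Q = 11.
At P = ¥8 < min AVC = ¥10, price no longer covers variable cost at any output, so the firm shuts down: Q = 0.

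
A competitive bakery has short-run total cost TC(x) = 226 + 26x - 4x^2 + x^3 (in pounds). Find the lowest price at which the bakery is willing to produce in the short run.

Short-run supply begins at min AVC. From VC = 26x - 4x^2 + x^3, AVC = 26 - 4x + x^2.
dAVC/dx = -4 + 2x = 0 gives x = 2. min AVC = 26 - 4·2 + 2^2 = 22.
So the shutdown price is £22.

£22 per unit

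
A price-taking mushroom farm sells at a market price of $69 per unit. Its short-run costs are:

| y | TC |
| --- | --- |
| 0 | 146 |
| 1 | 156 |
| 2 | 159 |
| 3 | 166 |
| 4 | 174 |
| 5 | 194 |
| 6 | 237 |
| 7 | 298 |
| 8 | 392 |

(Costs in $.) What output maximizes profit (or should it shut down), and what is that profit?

y = 7; profit = $185

Profit at each row (π = 69y − TC): y=0: -146; y=1: -87; y=2: -21; y=3: 41; y=4: 102; y=5: 151; y=6: 177; y=7: 185; y=8: 160.
Profit is maximized at y = 7. AVC there is 152/7 = $21.71 ≤ P, so producing beats shutting down (which would give -$146).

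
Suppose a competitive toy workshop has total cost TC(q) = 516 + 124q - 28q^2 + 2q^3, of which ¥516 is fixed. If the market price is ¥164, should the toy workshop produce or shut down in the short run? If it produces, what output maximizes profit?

Produce at q = 10

Strip out fixed cost: VC = 124q - 28q^2 + 2q^3. Then AVC = 124 - 28q + 2q^2 and MC = 124 - 56q + 6q^2.
The AVC parabola has its vertex at q = 28/4 = 7, where AVC = 124 - 28·7 + 2·7^2 = ¥26.
P = ¥164 exceeds min AVC = ¥26, so the firm stays open.
P = MC gives -40 - 56q + 6q^2 = 0, with roots -2/3 and 10. Take the larger (rising MC): q* = 10.
Check: AVC at q = 10 is ¥44 ≤ P, so revenue covers variable cost.
Profit = P·q − TC = 164·10 − 956 = ¥684.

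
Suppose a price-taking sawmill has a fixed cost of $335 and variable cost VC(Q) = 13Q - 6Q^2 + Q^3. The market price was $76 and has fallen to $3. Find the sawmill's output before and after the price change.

Output falls from 7 to 0 (the firm shuts down)

AVC = 13 - 6Q + Q^2, minimized at Q = 3 where min AVC = $4. MC = 13 - 12Q + 3Q^2.
With P = $76 above the shutdown price, P = MC gives Q = 7.
At P = $3 < min AVC = $4, price no longer covers variable cost at any output, so the firm shuts down: Q = 0.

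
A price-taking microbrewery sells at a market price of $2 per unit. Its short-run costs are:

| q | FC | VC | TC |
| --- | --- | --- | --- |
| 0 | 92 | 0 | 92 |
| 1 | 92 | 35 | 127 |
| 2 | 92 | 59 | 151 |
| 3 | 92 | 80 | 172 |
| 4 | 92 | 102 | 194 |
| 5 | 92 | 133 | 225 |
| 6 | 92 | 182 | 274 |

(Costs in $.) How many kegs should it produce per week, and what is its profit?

q = 0 (shut down); profit = -$92

Tabulate TR − TC: q=0: -92; q=1: -125; q=2: -147; q=3: -166; q=4: -186; q=5: -215; q=6: -262.
Profit is highest at q = 0. Equivalently, the lowest AVC in the table is 102/4 ≈ $25.50 at q = 4, and P = $2 falls below it — price never covers variable cost, so the firm shuts down and loses only its fixed cost.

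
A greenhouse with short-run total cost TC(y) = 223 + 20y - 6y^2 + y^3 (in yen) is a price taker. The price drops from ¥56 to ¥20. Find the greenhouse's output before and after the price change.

AVC = 20 - 6y + y^2, minimized at y = 3 where min AVC = ¥11. MC = 20 - 12y + 3y^2.
At P = ¥56 ≥ min AVC, set P = MC on the rising branch: y = 6.
At P = ¥20 ≥ min AVC, set P = MC: y = 4. The firm stays open but cuts output.

Output falls from 6 to 4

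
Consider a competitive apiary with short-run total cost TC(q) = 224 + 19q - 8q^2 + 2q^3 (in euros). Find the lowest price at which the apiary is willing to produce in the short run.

€11 per unit

The shutdown price is the minimum of AVC. VC = 19q - 8q^2 + 2q^3, so AVC = 19 - 8q + 2q^2.
At the minimum of AVC, MC = AVC. MC = 19 - 16q + 6q^2; setting MC = AVC gives 4q^2 - 8q = 0, so q = 2. min AVC = 11.
For P < €11 the firm produces nothing.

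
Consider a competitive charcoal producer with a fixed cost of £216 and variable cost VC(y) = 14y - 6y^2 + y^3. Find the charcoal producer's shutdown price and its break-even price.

AVC = 14 - 6y + y^2; minimized at y = 3, giving min AVC = £5. That is the shutdown price.
ATC = 216/y + 14 - 6y + y^2. Setting dATC/dy = −216/y^2 − 6 + 2y = 0 gives y = 6 (since 2·6^3 − 6·6^2 = 216).
min ATC = 216/6 + 14 − 6·6 + 6^2 = £50. That is the break-even price.
Between these two prices the firm operates at a loss; above £50 it earns a profit.

Shutdown price = £5; break-even price = £50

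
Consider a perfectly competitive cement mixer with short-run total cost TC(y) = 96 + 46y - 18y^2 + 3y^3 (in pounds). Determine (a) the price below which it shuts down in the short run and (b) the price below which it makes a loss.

Shutdown price = £19; break-even price = £46

AVC = 46 - 18y + 3y^2; minimized at y = 3, giving min AVC = £19. That is the shutdown price.
ATC = 96/y + 46 - 18y + 3y^2. Setting dATC/dy = −96/y^2 − 18 + 6y = 0 gives y = 4 (since 6·4^3 − 18·4^2 = 96).
min ATC = 96/4 + 46 − 18·4 + 3·4^2 = £46. That is the break-even price.
Between these two prices the firm operates at a loss; above £46 it earns a profit.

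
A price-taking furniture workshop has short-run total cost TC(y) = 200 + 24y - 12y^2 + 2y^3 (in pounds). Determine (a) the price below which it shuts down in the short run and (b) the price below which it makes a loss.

AVC = 24 - 12y + 2y^2; minimized at y = 3, giving min AVC = £6. That is the shutdown price.
ATC = 200/y + 24 - 12y + 2y^2. Setting dATC/dy = −200/y^2 − 12 + 4y = 0 gives y = 5 (since 4·5^3 − 12·5^2 = 200).
min ATC = 200/5 + 24 − 12·5 + 2·5^2 = £54. That is the break-even price.
Between these two prices the firm operates at a loss; above £54 it earns a profit.

Shutdown price = £6; break-even price = £54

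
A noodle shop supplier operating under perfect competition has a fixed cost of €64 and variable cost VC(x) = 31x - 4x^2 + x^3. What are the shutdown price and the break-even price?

Shutdown price = €27; break-even price = €47

AVC = 31 - 4x + x^2; minimized at x = 2, giving min AVC = €27. That is the shutdown price.
ATC = 64/x + 31 - 4x + x^2. Setting dATC/dx = −64/x^2 − 4 + 2x = 0 gives x = 4 (since 2·4^3 − 4·4^2 = 64).
min ATC = 64/4 + 31 − 4·4 + 4^2 = €47. That is the break-even price.
Between these two prices the firm operates at a loss; above €47 it earns a profit.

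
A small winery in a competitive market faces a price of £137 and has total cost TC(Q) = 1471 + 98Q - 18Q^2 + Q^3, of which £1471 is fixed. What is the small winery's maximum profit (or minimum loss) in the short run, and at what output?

AVC = 98 - 18Q + Q^2 has its minimum £17 at Q = 9; price £137 clears that bar, so the firm operates.
With MC = 98 - 36Q + 3Q^2, P = MC on the upward-sloping part at Q* = 13.
TR = 137·13 = 1781. TC = 1471 + 429 = 1900. Profit = 1781 − 1900 = -£119.
By producing, the firm covers all variable cost plus £1352 of fixed cost; shutting down would lose the full £1471.

Profit = -£119 at Q = 13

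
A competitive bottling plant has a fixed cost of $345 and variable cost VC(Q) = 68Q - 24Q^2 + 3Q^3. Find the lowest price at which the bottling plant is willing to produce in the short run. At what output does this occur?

$20 per unit, at Q = 4

The shutdown price is the minimum of AVC. VC = 68Q - 24Q^2 + 3Q^3, so AVC = 68 - 24Q + 3Q^2.
At the minimum of AVC, MC = AVC. MC = 68 - 48Q + 9Q^2; setting MC = AVC gives 6Q^2 - 24Q = 0, so Q = 4. min AVC = 20.
So the shutdown price is $20.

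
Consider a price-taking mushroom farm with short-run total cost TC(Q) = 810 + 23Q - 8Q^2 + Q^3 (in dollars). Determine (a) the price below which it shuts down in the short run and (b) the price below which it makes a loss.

AVC = 23 - 8Q + Q^2; minimized at Q = 4, giving min AVC = $7. That is the shutdown price.
ATC = 810/Q + 23 - 8Q + Q^2. Setting dATC/dQ = −810/Q^2 − 8 + 2Q = 0 gives Q = 9 (since 2·9^3 − 8·9^2 = 810).
min ATC = 810/9 + 23 − 8·9 + 9^2 = $122. That is the break-even price.
For $7 ≤ P < $122 the firm produces at a loss; below $7 it shuts down.

Shutdown price = $7; break-even price = $122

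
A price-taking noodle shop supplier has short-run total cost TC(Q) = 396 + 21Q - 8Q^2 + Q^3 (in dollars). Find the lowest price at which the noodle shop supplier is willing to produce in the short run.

The firm shuts down when price falls below the minimum of average variable cost. AVC = VC/Q = 21 - 8Q + Q^2.
dAVC/dQ = -8 + 2Q = 0 gives Q = 4. min AVC = 21 - 8·4 + 4^2 = 5.
For P < $5 the firm produces nothing.

$5 per unit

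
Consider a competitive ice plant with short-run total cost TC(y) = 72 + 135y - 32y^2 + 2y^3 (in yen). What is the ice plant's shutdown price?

The shutdown price is the minimum of AVC. VC = 135y - 32y^2 + 2y^3, so AVC = 135 - 32y + 2y^2.
At the minimum of AVC, MC = AVC. MC = 135 - 64y + 6y^2; setting MC = AVC gives 4y^2 - 32y = 0, so y = 8. min AVC = 7.
So the shutdown price is ¥7.

¥7 per unit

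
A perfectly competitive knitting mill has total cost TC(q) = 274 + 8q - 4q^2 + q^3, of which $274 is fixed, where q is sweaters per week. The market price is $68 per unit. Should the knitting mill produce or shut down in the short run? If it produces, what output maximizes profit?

Produce at q = 6

Strip out fixed cost: VC = 8q - 4q^2 + q^3. Then AVC = 8 - 4q + q^2 and MC = 8 - 8q + 3q^2.
The AVC parabola has its vertex at q = 4/2 = 2, where AVC = 8 - 4·2 + 2^2 = $4.
Because $68 ≥ $4, revenue can cover variable cost; the firm operates.
Solving P = MC: -60 - 8q + 3q^2 = 0 ⇒ q = -10/3 or 6. On the upward-sloping branch, q* = 6.
Check: AVC at q = 6 is $20 ≤ P, so revenue covers variable cost.
Profit = P·q − TC = 68·6 − 394 = $14.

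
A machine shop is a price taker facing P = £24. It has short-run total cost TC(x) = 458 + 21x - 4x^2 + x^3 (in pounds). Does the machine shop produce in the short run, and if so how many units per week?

Produce at x = 3

Strip out fixed cost: VC = 21x - 4x^2 + x^3. Then AVC = 21 - 4x + x^2 and MC = 21 - 8x + 3x^2.
AVC is minimized where dAVC/dx = -4 + 2x = 0, at x = 2; min AVC = 21 - 4·2 + 2^2 = £17.
Since P = £24 ≥ min AVC = £17, price covers variable cost and the firm should produce.
Solving P = MC: -3 - 8x + 3x^2 = 0 ⇒ x = -1/3 or 3. On the upward-sloping branch, x* = 3.
Check: AVC at x = 3 is £18 ≤ P, so revenue covers variable cost.
Profit = P·x − TC = 24·3 − 512 = -£440, a loss, but smaller than the £458 fixed cost the firm would lose by shutting down.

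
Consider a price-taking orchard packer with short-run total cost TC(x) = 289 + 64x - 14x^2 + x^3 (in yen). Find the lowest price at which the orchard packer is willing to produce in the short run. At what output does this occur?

Short-run supply begins at min AVC. From VC = 64x - 14x^2 + x^3, AVC = 64 - 14x + x^2.
At the minimum of AVC, MC = AVC. MC = 64 - 28x + 3x^2; setting MC = AVC gives 2x^2 - 14x = 0, so x = 7. min AVC = 15.
So the shutdown price is ¥15.

¥15 per unit, at x = 7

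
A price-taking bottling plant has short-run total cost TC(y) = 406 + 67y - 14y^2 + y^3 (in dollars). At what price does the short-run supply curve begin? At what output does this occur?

$18 per unit, at y = 7

Short-run supply begins at min AVC. From VC = 67y - 14y^2 + y^3, AVC = 67 - 14y + y^2.
At the minimum of AVC, MC = AVC. MC = 67 - 28y + 3y^2; setting MC = AVC gives 2y^2 - 14y = 0, so y = 7. min AVC = 18.
So the shutdown price is $18.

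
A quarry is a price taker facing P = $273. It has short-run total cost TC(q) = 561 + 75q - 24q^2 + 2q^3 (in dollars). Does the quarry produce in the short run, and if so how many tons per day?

Strip out fixed cost: VC = 75q - 24q^2 + 2q^3. Then AVC = 75 - 24q + 2q^2 and MC = 75 - 48q + 6q^2.
AVC is minimized where dAVC/dq = -24 + 4q = 0, at q = 6; min AVC = 75 - 24·6 + 2·6^2 = $3.
P = $273 exceeds min AVC = $3, so the firm stays open.
Set P = MC: 273 = 75 - 48q + 6q^2 → -198 - 48q + 6q^2 = 0. The roots are q = -3 and q = 11; the profit-maximizing output is on the rising part of MC, so q* = 11.
Check: AVC at q = 11 is $53 ≤ P, so revenue covers variable cost.
Profit = P·q − TC = 273·11 − 1144 = $1859.

Produce at q = 11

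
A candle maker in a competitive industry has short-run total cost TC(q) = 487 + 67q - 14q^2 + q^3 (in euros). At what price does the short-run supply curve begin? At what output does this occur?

The shutdown price is the minimum of AVC. VC = 67q - 14q^2 + q^3, so AVC = 67 - 14q + q^2.
dAVC/dq = -14 + 2q = 0 gives q = 7. min AVC = 67 - 14·7 + 7^2 = 18.
So the shutdown price is €18.

€18 per unit, at q = 7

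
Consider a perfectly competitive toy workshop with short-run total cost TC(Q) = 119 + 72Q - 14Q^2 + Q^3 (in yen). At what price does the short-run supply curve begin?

The firm shuts down when price falls below the minimum of average variable cost. AVC = VC/Q = 72 - 14Q + Q^2.
dAVC/dQ = -14 + 2Q = 0 gives Q = 7. min AVC = 72 - 14·7 + 7^2 = 23.
For P < ¥23 the firm produces nothing.

¥23 per unit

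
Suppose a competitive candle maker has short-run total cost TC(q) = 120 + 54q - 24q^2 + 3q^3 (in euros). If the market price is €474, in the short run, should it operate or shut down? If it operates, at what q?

Produce at q = 10

From TC, MC = TC'(q) = 54 - 48q + 9q^2 and AVC = VC/q = 54 - 24q + 3q^2.
AVC hits its minimum where MC = AVC, at q = 4, giving min AVC = 54 - 24·4 + 3·4^2 = €6.
P = €474 exceeds min AVC = €6, so the firm stays open.
Set P = MC: 474 = 54 - 48q + 9q^2 → -420 - 48q + 9q^2 = 0. The roots are q = -14/3 and q = 10; the profit-maximizing output is on the rising part of MC, so q* = 10.
Check: AVC at q = 10 is €114 ≤ P, so revenue covers variable cost.
Profit = P·q − TC = 474·10 − 1260 = €3480.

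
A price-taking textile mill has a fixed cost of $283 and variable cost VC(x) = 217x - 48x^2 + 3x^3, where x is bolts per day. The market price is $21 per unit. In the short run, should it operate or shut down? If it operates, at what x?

Shut down

Variable cost is VC = 217x - 48x^2 + 3x^3, so AVC = VC/x = 217 - 48x + 3x^2 and MC = dTC/dx = 217 - 96x + 9x^2.
AVC is minimized where dAVC/dx = -48 + 6x = 0, at x = 8; min AVC = 217 - 48·8 + 3·8^2 = $25.
With P < min AVC ($21 < $25), every unit sold adds to the loss.
Best response: produce nothing and absorb the $283 fixed cost.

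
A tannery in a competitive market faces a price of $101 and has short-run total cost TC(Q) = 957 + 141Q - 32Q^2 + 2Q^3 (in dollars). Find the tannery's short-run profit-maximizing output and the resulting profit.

AVC = 141 - 32Q + 2Q^2; min AVC = $13 at Q = 8. Since P = $101 ≥ min AVC, the firm produces.
MC = 141 - 64Q + 6Q^2. Setting P = MC and taking the root on the rising branch gives Q* = 10.
TR = 101·10 = 1010. TC = 957 + 210 = 1167. Profit = 1010 − 1167 = -$157.
By producing, the firm covers all variable cost plus $800 of fixed cost; shutting down would lose the full $957.

Profit = -$157 at Q = 10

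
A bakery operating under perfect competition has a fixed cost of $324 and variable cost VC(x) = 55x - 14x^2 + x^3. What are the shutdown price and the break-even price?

AVC = 55 - 14x + x^2; minimized at x = 7, giving min AVC = $6. That is the shutdown price.
ATC = 324/x + 55 - 14x + x^2. Setting dATC/dx = −324/x^2 − 14 + 2x = 0 gives x = 9 (since 2·9^3 − 14·9^2 = 324).
min ATC = 324/9 + 55 − 14·9 + 9^2 = $46. That is the break-even price.
For $6 ≤ P < $46 the firm produces at a loss; below $6 it shuts down.

Shutdown price = $6; break-even price = $46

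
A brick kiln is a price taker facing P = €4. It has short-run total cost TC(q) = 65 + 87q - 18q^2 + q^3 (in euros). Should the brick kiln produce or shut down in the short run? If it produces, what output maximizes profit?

Shut down

From TC, MC = TC'(q) = 87 - 36q + 3q^2 and AVC = VC/q = 87 - 18q + q^2.
The AVC parabola has its vertex at q = 18/2 = 9, where AVC = 87 - 18·9 + 9^2 = €6.
With P < min AVC (€4 < €6), every unit sold adds to the loss.
Best response: produce nothing and absorb the €65 fixed cost.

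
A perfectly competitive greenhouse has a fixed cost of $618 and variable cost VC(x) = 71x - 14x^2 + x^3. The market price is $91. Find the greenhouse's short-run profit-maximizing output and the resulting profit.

Profit = -$18 at x = 10

AVC = 71 - 14x + x^2; min AVC = $22 at x = 7. Since P = $91 ≥ min AVC, the firm produces.
With MC = 71 - 28x + 3x^2, P = MC on the upward-sloping part at x* = 10.
TR = 91·10 = 910. TC = 618 + 310 = 928. Profit = 910 − 928 = -$18.
By producing, the firm covers all variable cost plus $600 of fixed cost; shutting down would lose the full $618.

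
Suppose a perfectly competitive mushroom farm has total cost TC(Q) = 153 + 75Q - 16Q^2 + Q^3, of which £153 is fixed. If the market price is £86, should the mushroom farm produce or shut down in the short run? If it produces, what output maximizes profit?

Produce at Q = 11

Variable cost is VC = 75Q - 16Q^2 + Q^3, so AVC = VC/Q = 75 - 16Q + Q^2 and MC = dTC/dQ = 75 - 32Q + 3Q^2.
AVC hits its minimum where MC = AVC, at Q = 8, giving min AVC = 75 - 16·8 + 8^2 = £11.
Because £86 ≥ £11, revenue can cover variable cost; the firm operates.
Set P = MC: 86 = 75 - 32Q + 3Q^2 → -11 - 32Q + 3Q^2 = 0. The roots are Q = -1/3 and Q = 11; the profit-maximizing output is on the rising part of MC, so Q* = 11.
Check: AVC at Q = 11 is £20 ≤ P, so revenue covers variable cost.
Profit = P·Q − TC = 86·11 − 373 = £573.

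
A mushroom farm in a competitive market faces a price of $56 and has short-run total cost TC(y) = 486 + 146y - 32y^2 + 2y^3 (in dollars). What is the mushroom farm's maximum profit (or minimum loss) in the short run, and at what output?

AVC = 146 - 32y + 2y^2; min AVC = $18 at y = 8. Since P = $56 ≥ min AVC, the firm produces.
MC = 146 - 64y + 6y^2. Setting P = MC and taking the root on the rising branch gives y* = 9.
TR = 56·9 = 504. TC = 486 + 180 = 666. Profit = 504 − 666 = -$162.
Shutting down would mean losing the fixed cost of $486, so operating at a loss of $162 is better by $324.

Profit = -$162 at y = 9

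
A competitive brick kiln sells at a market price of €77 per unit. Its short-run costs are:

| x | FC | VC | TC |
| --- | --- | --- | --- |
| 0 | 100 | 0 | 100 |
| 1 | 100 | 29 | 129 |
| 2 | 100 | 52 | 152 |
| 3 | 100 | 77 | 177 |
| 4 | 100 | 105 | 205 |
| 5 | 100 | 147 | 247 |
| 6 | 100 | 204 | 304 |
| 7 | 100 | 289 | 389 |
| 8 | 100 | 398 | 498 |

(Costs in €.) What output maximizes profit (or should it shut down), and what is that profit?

x = 6; profit = €158

Compute π = P·x − TC at each output: x=0: -100; x=1: -52; x=2: 2; x=3: 54; x=4: 103; x=5: 138; x=6: 158; x=7: 150; x=8: 118.
Profit is maximized at x = 6. AVC there is 204/6 = €34 ≤ P, so producing beats shutting down (which would give -€100).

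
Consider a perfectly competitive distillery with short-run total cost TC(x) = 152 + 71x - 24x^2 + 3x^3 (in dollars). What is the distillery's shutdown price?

$23 per unit

The shutdown price is the minimum of AVC. VC = 71x - 24x^2 + 3x^3, so AVC = 71 - 24x + 3x^2.
At the minimum of AVC, MC = AVC. MC = 71 - 48x + 9x^2; setting MC = AVC gives 6x^2 - 24x = 0, so x = 4. min AVC = 23.
For P < $23 the firm produces nothing.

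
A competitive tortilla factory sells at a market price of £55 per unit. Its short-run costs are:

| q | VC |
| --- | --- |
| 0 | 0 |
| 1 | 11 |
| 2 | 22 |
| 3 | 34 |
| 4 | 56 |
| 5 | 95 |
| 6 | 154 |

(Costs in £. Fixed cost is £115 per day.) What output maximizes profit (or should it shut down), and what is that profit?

Profit at each row (π = 55q − TC): q=0: -115; q=1: -71; q=2: -27; q=3: 16; q=4: 49; q=5: 65; q=6: 61.
Profit is maximized at q = 5. AVC there is 95/5 = £19 ≤ P, so producing beats shutting down (which would give -£115).

q = 5; profit = £65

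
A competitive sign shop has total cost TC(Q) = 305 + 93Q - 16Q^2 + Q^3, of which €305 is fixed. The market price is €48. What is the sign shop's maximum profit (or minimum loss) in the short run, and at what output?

AVC = 93 - 16Q + Q^2 has its minimum €29 at Q = 8; price €48 clears that bar, so the firm operates.
MC = 93 - 32Q + 3Q^2. Setting P = MC and taking the root on the rising branch gives Q* = 9.
TR = 48·9 = 432. TC = 305 + 270 = 575. Profit = 432 − 575 = -€143.
By producing, the firm covers all variable cost plus €162 of fixed cost; shutting down would lose the full €305.

Profit = -€143 at Q = 9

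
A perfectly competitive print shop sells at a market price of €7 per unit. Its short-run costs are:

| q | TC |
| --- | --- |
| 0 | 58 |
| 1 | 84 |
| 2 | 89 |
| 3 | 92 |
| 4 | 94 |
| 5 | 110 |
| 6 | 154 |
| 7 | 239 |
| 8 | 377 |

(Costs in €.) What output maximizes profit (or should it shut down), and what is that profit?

Profit at each row (π = 7q − TC): q=0: -58; q=1: -77; q=2: -75; q=3: -71; q=4: -66; q=5: -75; q=6: -112; q=7: -190; q=8: -321.
Profit is highest at q = 0. Equivalently, the lowest AVC in the table is 36/4 ≈ €9 at q = 4, and P = €7 falls below it — price never covers variable cost, so the firm shuts down and loses only its fixed cost.

q = 0 (shut down); profit = -€58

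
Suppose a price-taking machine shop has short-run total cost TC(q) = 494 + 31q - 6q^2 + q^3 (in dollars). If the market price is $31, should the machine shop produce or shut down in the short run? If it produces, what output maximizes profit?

Produce at q = 4

Variable cost is VC = 31q - 6q^2 + q^3, so AVC = VC/q = 31 - 6q + q^2 and MC = dTC/dq = 31 - 12q + 3q^2.
AVC is minimized where dAVC/dq = -6 + 2q = 0, at q = 3; min AVC = 31 - 6·3 + 3^2 = $22.
P = $31 exceeds min AVC = $22, so the firm stays open.
P = MC gives -12q + 3q^2 = 0, with roots 0 and 4. Take the larger (rising MC): q* = 4.
Check: AVC at q = 4 is $23 ≤ P, so revenue covers variable cost.
Profit = P·q − TC = 31·4 − 586 = -$462, a loss, but smaller than the $494 fixed cost the firm would lose by shutting down.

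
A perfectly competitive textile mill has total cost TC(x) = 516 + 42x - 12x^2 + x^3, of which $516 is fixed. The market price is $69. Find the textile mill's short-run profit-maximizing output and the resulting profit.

AVC = 42 - 12x + x^2 has its minimum $6 at x = 6; price $69 clears that bar, so the firm operates.
With MC = 42 - 24x + 3x^2, P = MC on the upward-sloping part at x* = 9.
TR = 69·9 = 621. TC = 516 + 135 = 651. Profit = 621 − 651 = -$30.
By producing, the firm covers all variable cost plus $486 of fixed cost; shutting down would lose the full $516.

Profit = -$30 at x = 9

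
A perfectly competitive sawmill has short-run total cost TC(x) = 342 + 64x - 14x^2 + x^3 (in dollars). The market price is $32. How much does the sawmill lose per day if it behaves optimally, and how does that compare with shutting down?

AVC = 64 - 14x + x^2 has its minimum $15 at x = 7; price $32 clears that bar, so the firm operates.
MC = 64 - 28x + 3x^2. Setting P = MC and taking the root on the rising branch gives x* = 8.
TR = 32·8 = 256. TC = 342 + 128 = 470. Profit = 256 − 470 = -$214.
Shutting down would mean losing the fixed cost of $342, so operating at a loss of $214 is better by $128.

Profit = -$214 at x = 8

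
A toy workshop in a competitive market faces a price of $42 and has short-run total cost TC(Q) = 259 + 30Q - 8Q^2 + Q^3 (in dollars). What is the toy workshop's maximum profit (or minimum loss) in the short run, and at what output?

Profit = -$115 at Q = 6

AVC = 30 - 8Q + Q^2 has its minimum $14 at Q = 4; price $42 clears that bar, so the firm operates.
MC = 30 - 16Q + 3Q^2. Setting P = MC and taking the root on the rising branch gives Q* = 6.
TR = 42·6 = 252. TC = 259 + 108 = 367. Profit = 252 − 367 = -$115.
By producing, the firm covers all variable cost plus $144 of fixed cost; shutting down would lose the full $259.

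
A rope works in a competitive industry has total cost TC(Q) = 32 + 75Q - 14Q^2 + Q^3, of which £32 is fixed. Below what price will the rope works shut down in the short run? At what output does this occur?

£26 per unit, at Q = 7

The shutdown price is the minimum of AVC. VC = 75Q - 14Q^2 + Q^3, so AVC = 75 - 14Q + Q^2.
At the minimum of AVC, MC = AVC. MC = 75 - 28Q + 3Q^2; setting MC = AVC gives 2Q^2 - 14Q = 0, so Q = 7. min AVC = 26.
So the shutdown price is £26.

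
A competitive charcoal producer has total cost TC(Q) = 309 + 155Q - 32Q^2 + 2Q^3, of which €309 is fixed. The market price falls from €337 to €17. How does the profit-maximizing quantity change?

AVC = 155 - 32Q + 2Q^2, minimized at Q = 8 where min AVC = €27. MC = 155 - 64Q + 6Q^2.
At P = €337 ≥ min AVC, set P = MC on the rising branch: Q = 13.
At P = €17 < min AVC = €27, price no longer covers variable cost at any output, so the firm shuts down: Q = 0.

Output falls from 13 to 0 (the firm shuts down)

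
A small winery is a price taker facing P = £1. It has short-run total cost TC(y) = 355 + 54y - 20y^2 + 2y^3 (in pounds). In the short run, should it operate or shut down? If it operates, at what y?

Strip out fixed cost: VC = 54y - 20y^2 + 2y^3. Then AVC = 54 - 20y + 2y^2 and MC = 54 - 40y + 6y^2.
The AVC parabola has its vertex at y = 20/4 = 5, where AVC = 54 - 20·5 + 2·5^2 = £4.
P = £1 lies below min AVC = £4; no output level covers variable cost.
The firm minimizes its loss by shutting down and losing only its fixed cost of £355.

Shut down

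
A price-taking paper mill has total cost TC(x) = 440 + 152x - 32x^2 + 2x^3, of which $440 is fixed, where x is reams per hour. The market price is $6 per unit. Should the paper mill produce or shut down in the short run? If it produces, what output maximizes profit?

Variable cost is VC = 152x - 32x^2 + 2x^3, so AVC = VC/x = 152 - 32x + 2x^2 and MC = dTC/dx = 152 - 64x + 6x^2.
AVC is minimized where dAVC/dx = -32 + 4x = 0, at x = 8; min AVC = 152 - 32·8 + 2·8^2 = $24.
P = $6 lies below min AVC = $24; no output level covers variable cost.
The firm minimizes its loss by shutting down and losing only its fixed cost of $440.

Shut down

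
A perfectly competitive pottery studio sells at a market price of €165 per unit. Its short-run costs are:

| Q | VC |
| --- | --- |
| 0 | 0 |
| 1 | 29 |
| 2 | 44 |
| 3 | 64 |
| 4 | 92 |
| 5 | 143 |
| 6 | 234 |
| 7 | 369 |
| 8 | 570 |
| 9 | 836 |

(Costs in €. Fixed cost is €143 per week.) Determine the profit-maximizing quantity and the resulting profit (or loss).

Profit at each row (π = 165Q − TC): Q=0: -143; Q=1: -7; Q=2: 143; Q=3: 288; Q=4: 425; Q=5: 539; Q=6: 613; Q=7: 643; Q=8: 607; Q=9: 506.
Profit is maximized at Q = 7. AVC there is 369/7 = €52.71 ≤ P, so producing beats shutting down (which would give -€143).

Q = 7; profit = €643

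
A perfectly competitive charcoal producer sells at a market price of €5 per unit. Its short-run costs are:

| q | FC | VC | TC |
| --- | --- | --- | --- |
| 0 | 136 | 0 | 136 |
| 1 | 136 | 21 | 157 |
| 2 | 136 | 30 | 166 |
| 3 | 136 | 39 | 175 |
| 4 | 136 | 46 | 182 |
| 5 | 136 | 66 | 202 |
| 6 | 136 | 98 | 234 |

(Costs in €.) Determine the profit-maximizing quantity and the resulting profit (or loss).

Tabulate TR − TC: q=0: -136; q=1: -152; q=2: -156; q=3: -160; q=4: -162; q=5: -177; q=6: -204.
Profit is highest at q = 0. Equivalently, the lowest AVC in the table is 46/4 ≈ €11.50 at q = 4, and P = €5 falls below it — price never covers variable cost, so the firm shuts down and loses only its fixed cost.

q = 0 (shut down); profit = -€136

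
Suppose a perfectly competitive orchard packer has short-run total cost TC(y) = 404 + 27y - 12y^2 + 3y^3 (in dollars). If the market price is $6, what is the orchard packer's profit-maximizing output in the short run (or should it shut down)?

Variable cost is VC = 27y - 12y^2 + 3y^3, so AVC = VC/y = 27 - 12y + 3y^2 and MC = dTC/dy = 27 - 24y + 9y^2.
AVC hits its minimum where MC = AVC, at y = 2, giving min AVC = 27 - 12·2 + 3·2^2 = $15.
With P < min AVC ($6 < $15), every unit sold adds to the loss.
Shutting down limits the loss to fixed cost, $404.

Shut down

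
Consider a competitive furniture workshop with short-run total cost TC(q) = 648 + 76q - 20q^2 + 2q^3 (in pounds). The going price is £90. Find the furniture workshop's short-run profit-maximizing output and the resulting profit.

Profit = -£256 at q = 7

AVC = 76 - 20q + 2q^2; min AVC = £26 at q = 5. Since P = £90 ≥ min AVC, the firm produces.
MC = 76 - 40q + 6q^2. Setting P = MC and taking the root on the rising branch gives q* = 7.
TR = 90·7 = 630. TC = 648 + 238 = 886. Profit = 630 − 886 = -£256.
By producing, the firm covers all variable cost plus £392 of fixed cost; shutting down would lose the full £648.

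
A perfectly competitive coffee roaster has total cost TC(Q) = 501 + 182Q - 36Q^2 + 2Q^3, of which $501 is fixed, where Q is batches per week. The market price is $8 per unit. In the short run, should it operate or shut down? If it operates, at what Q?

Shut down

Variable cost is VC = 182Q - 36Q^2 + 2Q^3, so AVC = VC/Q = 182 - 36Q + 2Q^2 and MC = dTC/dQ = 182 - 72Q + 6Q^2.
AVC hits its minimum where MC = AVC, at Q = 9, giving min AVC = 182 - 36·9 + 2·9^2 = $20.
With P < min AVC ($8 < $20), every unit sold adds to the loss.
The firm minimizes its loss by shutting down and losing only its fixed cost of $501.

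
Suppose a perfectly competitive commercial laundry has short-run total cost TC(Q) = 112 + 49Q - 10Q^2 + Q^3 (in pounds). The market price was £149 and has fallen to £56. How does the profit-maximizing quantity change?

Output falls from 10 to 7

MC = 49 - 20Q + 3Q^2; the shutdown threshold is min AVC = £24 (at Q = 5).
At P = £149 ≥ min AVC, set P = MC on the rising branch: Q = 10.
At P = £56 ≥ min AVC, set P = MC: Q = 7. The firm stays open but cuts output.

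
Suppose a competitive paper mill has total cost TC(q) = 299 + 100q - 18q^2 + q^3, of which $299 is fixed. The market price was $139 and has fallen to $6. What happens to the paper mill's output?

AVC = 100 - 18q + q^2, minimized at q = 9 where min AVC = $19. MC = 100 - 36q + 3q^2.
With P = $139 above the shutdown price, P = MC gives q = 13.
At P = $6 < min AVC = $19, price no longer covers variable cost at any output, so the firm shuts down: q = 0.

Output falls from 13 to 0 (the firm shuts down)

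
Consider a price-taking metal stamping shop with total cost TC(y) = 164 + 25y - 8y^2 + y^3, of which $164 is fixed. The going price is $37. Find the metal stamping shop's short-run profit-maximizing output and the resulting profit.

AVC = 25 - 8y + y^2; min AVC = $9 at y = 4. Since P = $37 ≥ min AVC, the firm produces.
With MC = 25 - 16y + 3y^2, P = MC on the upward-sloping part at y* = 6.
TR = 37·6 = 222. TC = 164 + 78 = 242. Profit = 222 − 242 = -$20.
Shutting down would mean losing the fixed cost of $164, so operating at a loss of $20 is better by $144.

Profit = -$20 at y = 6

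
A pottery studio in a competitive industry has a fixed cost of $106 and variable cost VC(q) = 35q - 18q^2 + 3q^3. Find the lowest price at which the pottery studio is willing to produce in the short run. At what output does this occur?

$8 per unit, at q = 3

Short-run supply begins at min AVC. From VC = 35q - 18q^2 + 3q^3, AVC = 35 - 18q + 3q^2.
At the minimum of AVC, MC = AVC. MC = 35 - 36q + 9q^2; setting MC = AVC gives 6q^2 - 18q = 0, so q = 3. min AVC = 8.
The firm shuts down for any P below $8.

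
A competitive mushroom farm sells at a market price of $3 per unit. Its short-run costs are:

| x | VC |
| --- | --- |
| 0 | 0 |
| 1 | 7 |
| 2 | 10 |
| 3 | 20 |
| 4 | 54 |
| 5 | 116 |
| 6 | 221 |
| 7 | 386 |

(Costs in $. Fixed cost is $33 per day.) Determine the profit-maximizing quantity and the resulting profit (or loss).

x = 0 (shut down); profit = -$33

Compute π = P·x − TC at each output: x=0: -33; x=1: -37; x=2: -37; x=3: -44; x=4: -75; x=5: -134; x=6: -236; x=7: -398.
Profit is highest at x = 0. Equivalently, the lowest AVC in the table is 10/2 ≈ $5 at x = 2, and P = $3 falls below it — price never covers variable cost, so the firm shuts down and loses only its fixed cost.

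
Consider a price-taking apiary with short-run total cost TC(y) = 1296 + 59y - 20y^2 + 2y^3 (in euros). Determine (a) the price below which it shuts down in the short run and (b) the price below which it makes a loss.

Shutdown price = €9; break-even price = €185

Shutdown price = min AVC. AVC = 59 - 20y + 2y^2, with vertex at y = 5 and minimum €9.
ATC = 1296/y + 59 - 20y + 2y^2. Setting dATC/dy = −1296/y^2 − 20 + 4y = 0 gives y = 9 (since 4·9^3 − 20·9^2 = 1296).
min ATC = 1296/9 + 59 − 20·9 + 2·9^2 = €185. That is the break-even price.
Between these two prices the firm operates at a loss; above €185 it earns a profit.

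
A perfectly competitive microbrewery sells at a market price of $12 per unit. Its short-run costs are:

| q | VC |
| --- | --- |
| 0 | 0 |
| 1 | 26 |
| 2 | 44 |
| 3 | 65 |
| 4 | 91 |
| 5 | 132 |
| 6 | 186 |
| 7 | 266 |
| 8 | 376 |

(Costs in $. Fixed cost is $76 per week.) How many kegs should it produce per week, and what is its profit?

Profit at each row (π = 12q − TC): q=0: -76; q=1: -90; q=2: -96; q=3: -105; q=4: -119; q=5: -148; q=6: -190; q=7: -258; q=8: -356.
Profit is highest at q = 0. Equivalently, the lowest AVC in the table is 65/3 ≈ $21.67 at q = 3, and P = $12 falls below it — price never covers variable cost, so the firm shuts down and loses only its fixed cost.

q = 0 (shut down); profit = -$76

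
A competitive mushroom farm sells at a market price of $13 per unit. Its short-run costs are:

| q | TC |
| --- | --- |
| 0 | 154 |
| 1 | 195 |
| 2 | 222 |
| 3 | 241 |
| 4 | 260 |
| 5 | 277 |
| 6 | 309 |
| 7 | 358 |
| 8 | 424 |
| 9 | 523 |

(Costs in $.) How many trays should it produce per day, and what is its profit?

Tabulate TR − TC: q=0: -154; q=1: -182; q=2: -196; q=3: -202; q=4: -208; q=5: -212; q=6: -231; q=7: -267; q=8: -320; q=9: -406.
Profit is highest at q = 0. Equivalently, the lowest AVC in the table is 123/5 ≈ $24.60 at q = 5, and P = $13 falls below it — price never covers variable cost, so the firm shuts down and loses only its fixed cost.

q = 0 (shut down); profit = -$154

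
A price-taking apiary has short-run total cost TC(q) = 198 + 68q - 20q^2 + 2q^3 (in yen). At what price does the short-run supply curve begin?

The firm shuts down when price falls below the minimum of average variable cost. AVC = VC/q = 68 - 20q + 2q^2.
dAVC/dq = -20 + 4q = 0 gives q = 5. min AVC = 68 - 20·5 + 2·5^2 = 18.
The firm shuts down for any P below ¥18.

¥18 per unit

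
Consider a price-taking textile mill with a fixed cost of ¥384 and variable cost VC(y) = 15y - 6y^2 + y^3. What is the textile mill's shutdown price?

The shutdown price is the minimum of AVC. VC = 15y - 6y^2 + y^3, so AVC = 15 - 6y + y^2.
At the minimum of AVC, MC = AVC. MC = 15 - 12y + 3y^2; setting MC = AVC gives 2y^2 - 6y = 0, so y = 3. min AVC = 6.
So the shutdown price is ¥6.

¥6 per unit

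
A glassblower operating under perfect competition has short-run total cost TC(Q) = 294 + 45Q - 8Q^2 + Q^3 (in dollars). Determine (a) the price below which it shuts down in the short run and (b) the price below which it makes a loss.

Shutdown price = $29; break-even price = $80

Shutdown price = min AVC. AVC = 45 - 8Q + Q^2, with vertex at Q = 4 and minimum $29.
ATC = 294/Q + 45 - 8Q + Q^2. Setting dATC/dQ = −294/Q^2 − 8 + 2Q = 0 gives Q = 7 (since 2·7^3 − 8·7^2 = 294).
min ATC = 294/7 + 45 − 8·7 + 7^2 = $80. That is the break-even price.
For $29 ≤ P < $80 the firm produces at a loss; below $29 it shuts down.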